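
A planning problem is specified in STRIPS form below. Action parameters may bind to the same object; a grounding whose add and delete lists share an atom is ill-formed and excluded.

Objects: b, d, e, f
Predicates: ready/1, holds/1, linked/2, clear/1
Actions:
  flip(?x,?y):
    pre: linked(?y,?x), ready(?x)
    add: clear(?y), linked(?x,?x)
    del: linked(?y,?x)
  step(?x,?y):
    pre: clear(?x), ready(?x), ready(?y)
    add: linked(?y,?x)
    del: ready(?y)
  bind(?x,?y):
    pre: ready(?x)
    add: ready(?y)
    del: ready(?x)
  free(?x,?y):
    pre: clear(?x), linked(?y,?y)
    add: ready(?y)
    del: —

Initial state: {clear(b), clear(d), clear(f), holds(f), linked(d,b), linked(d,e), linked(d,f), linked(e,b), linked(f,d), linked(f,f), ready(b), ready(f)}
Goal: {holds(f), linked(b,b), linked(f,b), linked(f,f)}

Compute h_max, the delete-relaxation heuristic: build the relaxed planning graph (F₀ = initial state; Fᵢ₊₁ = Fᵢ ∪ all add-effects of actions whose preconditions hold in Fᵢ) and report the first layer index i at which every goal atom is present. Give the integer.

F0 = init (12 atoms)
F1 = F0 ∪ {clear(e), linked(b,b), linked(b,f), linked(f,b), ready(d), ready(e)}  (18 atoms)
goal ⊆ F1  ⇒  h_max = 1

1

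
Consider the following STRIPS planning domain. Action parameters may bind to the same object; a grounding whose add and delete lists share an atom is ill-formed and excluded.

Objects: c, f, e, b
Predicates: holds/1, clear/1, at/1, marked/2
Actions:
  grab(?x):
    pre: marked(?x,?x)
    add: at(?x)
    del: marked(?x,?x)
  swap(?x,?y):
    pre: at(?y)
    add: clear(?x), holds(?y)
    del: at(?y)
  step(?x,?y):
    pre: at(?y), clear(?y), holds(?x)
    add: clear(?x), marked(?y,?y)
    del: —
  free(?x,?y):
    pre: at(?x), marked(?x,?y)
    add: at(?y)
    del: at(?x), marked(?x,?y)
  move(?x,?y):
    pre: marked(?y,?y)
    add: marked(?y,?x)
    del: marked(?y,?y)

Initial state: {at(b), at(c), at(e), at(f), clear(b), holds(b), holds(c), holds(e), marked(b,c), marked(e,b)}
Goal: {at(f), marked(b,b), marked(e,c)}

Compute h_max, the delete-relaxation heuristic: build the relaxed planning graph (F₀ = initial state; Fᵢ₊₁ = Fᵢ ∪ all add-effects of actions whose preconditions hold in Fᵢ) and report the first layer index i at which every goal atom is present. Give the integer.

3

F0 = init (10 atoms)
F1 = F0 ∪ {clear(c), clear(e), clear(f), holds(f), marked(b,b)}  (15 atoms)
F2 = F1 ∪ {marked(b,e), marked(b,f), marked(c,c), marked(e,e), marked(f,f)}  (20 atoms)
F3 = F2 ∪ {marked(c,b), marked(c,e), marked(c,f), marked(e,c), marked(e,f), marked(f,b), marked(f,c), marked(f,e)}  (28 atoms)
goal ⊆ F3  ⇒  h_max = 3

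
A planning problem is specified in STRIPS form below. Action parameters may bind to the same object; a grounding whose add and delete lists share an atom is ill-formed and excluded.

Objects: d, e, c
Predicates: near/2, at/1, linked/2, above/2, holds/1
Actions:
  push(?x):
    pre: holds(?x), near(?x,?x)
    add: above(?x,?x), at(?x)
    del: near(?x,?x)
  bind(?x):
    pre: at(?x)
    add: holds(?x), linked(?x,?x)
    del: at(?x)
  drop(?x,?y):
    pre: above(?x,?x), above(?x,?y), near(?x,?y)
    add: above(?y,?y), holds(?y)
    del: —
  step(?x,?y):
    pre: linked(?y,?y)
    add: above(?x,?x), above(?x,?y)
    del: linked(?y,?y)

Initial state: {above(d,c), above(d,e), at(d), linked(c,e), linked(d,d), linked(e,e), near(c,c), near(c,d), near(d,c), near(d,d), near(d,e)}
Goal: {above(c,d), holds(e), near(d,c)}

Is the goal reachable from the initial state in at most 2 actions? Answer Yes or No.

1. step(d,e)  →  {above(d,c), above(d,d), above(d,e), at(d), linked(c,e), linked(d,d), near(c,c), near(c,d), near(d,c), near(d,d), near(d,e)}
2. drop(d,e)  →  {above(d,c), above(d,d), above(d,e), above(e,e), at(d), holds(e), linked(c,e), linked(d,d), near(c,c), near(c,d), near(d,c), near(d,d), near(d,e)}
3. step(c,d)  →  {above(c,c), above(c,d), above(d,c), above(d,d), above(d,e), above(e,e), at(d), holds(e), linked(c,e), near(c,c), near(c,d), near(d,c), near(d,d), near(d,e)}
optimal plan length = 3; 3 > 2

No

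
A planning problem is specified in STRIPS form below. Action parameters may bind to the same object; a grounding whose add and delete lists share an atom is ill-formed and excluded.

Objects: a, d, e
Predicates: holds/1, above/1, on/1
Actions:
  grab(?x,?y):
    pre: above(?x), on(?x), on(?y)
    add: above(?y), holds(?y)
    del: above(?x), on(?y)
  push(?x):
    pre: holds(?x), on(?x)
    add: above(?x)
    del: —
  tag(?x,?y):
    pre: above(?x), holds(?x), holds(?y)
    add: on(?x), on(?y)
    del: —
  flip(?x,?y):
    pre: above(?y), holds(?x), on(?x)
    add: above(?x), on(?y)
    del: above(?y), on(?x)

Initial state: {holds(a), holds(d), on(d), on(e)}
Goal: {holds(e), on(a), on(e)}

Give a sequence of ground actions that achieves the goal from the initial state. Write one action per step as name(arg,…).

1. push(d)  →  {above(d), holds(a), holds(d), on(d), on(e)}
2. grab(d,e)  →  {above(e), holds(a), holds(d), holds(e), on(d)}
3. tag(e,a)  →  {above(e), holds(a), holds(d), holds(e), on(a), on(d), on(e)}

push(d); grab(d,e); tag(e,a)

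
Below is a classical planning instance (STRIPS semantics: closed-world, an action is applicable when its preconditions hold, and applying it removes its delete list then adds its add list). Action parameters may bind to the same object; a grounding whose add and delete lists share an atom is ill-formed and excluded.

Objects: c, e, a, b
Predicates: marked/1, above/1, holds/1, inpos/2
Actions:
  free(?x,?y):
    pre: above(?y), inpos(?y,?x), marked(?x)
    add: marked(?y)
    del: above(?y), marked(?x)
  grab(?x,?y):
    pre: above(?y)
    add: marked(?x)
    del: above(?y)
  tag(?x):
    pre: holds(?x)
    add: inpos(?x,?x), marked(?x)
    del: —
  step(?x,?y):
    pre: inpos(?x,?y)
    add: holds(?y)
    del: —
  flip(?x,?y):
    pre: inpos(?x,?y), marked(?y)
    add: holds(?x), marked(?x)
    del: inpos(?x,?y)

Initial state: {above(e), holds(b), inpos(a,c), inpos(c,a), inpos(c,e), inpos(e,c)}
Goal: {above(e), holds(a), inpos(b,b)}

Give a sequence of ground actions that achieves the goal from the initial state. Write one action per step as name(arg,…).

1. tag(b)  →  {above(e), holds(b), inpos(a,c), inpos(b,b), inpos(c,a), inpos(c,e), inpos(e,c), marked(b)}
2. step(c,a)  →  {above(e), holds(a), holds(b), inpos(a,c), inpos(b,b), inpos(c,a), inpos(c,e), inpos(e,c), marked(b)}

tag(b); step(c,a)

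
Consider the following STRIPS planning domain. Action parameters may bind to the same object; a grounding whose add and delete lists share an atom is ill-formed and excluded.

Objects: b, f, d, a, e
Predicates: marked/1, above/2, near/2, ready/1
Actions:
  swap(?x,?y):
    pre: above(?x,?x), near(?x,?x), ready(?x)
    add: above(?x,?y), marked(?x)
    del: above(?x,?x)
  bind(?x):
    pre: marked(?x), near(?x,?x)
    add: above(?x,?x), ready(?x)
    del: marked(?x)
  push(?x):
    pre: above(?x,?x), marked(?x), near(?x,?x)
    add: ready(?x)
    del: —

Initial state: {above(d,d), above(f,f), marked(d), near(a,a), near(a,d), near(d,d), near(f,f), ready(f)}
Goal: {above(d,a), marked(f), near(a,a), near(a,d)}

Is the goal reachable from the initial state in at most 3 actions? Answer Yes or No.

1. swap(f,b)  →  {above(d,d), above(f,b), marked(d), marked(f), near(a,a), near(a,d), near(d,d), near(f,f), ready(f)}
2. bind(d)  →  {above(d,d), above(f,b), marked(f), near(a,a), near(a,d), near(d,d), near(f,f), ready(d), ready(f)}
3. swap(d,a)  →  {above(d,a), above(f,b), marked(d), marked(f), near(a,a), near(a,d), near(d,d), near(f,f), ready(d), ready(f)}
optimal plan length = 3; 3 ≤ 3

Yes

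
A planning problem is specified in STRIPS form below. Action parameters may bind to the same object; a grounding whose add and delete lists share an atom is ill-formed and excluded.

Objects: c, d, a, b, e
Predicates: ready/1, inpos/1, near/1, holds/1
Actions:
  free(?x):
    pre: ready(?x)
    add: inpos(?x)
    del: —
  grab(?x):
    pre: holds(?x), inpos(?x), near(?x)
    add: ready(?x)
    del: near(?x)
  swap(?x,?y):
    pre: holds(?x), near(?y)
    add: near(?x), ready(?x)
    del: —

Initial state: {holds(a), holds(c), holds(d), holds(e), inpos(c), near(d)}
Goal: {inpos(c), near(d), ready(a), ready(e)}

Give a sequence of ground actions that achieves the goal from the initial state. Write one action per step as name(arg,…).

1. swap(a,d)  →  {holds(a), holds(c), holds(d), holds(e), inpos(c), near(a), near(d), ready(a)}
2. swap(e,d)  →  {holds(a), holds(c), holds(d), holds(e), inpos(c), near(a), near(d), near(e), ready(a), ready(e)}

swap(a,d); swap(e,d)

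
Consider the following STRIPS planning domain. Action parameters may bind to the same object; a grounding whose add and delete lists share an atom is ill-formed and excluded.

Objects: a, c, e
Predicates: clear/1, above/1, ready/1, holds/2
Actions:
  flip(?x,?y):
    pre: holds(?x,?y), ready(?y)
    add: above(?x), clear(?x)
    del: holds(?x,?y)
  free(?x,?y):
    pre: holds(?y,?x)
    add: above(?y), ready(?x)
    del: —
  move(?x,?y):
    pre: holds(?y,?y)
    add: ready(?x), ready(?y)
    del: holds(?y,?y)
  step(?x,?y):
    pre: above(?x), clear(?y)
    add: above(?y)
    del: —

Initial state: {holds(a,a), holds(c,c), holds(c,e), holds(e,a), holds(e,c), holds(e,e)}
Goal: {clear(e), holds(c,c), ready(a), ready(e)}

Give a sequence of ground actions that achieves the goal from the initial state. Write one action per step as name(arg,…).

1. move(a,e)  →  {holds(a,a), holds(c,c), holds(c,e), holds(e,a), holds(e,c), ready(a), ready(e)}
2. flip(e,a)  →  {above(e), clear(e), holds(a,a), holds(c,c), holds(c,e), holds(e,c), ready(a), ready(e)}

move(a,e); flip(e,a)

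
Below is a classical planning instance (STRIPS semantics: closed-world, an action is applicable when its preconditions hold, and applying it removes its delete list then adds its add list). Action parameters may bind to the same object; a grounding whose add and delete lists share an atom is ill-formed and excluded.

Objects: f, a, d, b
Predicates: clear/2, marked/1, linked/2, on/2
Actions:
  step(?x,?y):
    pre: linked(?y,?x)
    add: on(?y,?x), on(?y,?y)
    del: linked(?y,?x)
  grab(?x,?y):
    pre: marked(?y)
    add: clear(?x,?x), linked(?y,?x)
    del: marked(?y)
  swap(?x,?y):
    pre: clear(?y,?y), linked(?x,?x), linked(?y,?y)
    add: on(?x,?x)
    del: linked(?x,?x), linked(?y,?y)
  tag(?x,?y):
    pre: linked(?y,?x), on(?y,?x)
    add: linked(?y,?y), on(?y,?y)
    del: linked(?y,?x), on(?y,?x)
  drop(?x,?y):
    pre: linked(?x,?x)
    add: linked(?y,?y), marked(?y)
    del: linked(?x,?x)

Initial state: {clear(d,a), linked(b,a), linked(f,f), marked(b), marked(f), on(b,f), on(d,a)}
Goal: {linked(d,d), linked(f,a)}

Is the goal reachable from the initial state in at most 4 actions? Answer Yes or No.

Yes

1. grab(a,f)  →  {clear(a,a), clear(d,a), linked(b,a), linked(f,a), linked(f,f), marked(b), on(b,f), on(d,a)}
2. drop(f,d)  →  {clear(a,a), clear(d,a), linked(b,a), linked(d,d), linked(f,a), marked(b), marked(d), on(b,f), on(d,a)}
optimal plan length = 2; 2 ≤ 4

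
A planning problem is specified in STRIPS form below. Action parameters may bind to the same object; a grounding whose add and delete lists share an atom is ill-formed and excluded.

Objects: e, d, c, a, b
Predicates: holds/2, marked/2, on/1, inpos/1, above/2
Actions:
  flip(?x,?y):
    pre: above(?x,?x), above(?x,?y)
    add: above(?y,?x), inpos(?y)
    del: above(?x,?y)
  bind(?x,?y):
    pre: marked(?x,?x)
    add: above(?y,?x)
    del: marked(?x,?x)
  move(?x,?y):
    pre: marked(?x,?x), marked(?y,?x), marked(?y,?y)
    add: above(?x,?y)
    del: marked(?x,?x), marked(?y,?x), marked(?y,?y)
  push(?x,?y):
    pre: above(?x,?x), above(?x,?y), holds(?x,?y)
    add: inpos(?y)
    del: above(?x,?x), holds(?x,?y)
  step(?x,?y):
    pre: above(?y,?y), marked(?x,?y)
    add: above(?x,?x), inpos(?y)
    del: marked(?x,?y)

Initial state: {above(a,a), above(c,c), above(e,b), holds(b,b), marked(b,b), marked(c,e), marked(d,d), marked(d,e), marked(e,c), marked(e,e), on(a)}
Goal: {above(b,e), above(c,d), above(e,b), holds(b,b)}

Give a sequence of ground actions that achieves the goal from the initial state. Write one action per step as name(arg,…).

1. bind(e,b)  →  {above(a,a), above(b,e), above(c,c), above(e,b), holds(b,b), marked(b,b), marked(c,e), marked(d,d), marked(d,e), marked(e,c), on(a)}
2. bind(d,c)  →  {above(a,a), above(b,e), above(c,c), above(c,d), above(e,b), holds(b,b), marked(b,b), marked(c,e), marked(d,e), marked(e,c), on(a)}

bind(e,b); bind(d,c)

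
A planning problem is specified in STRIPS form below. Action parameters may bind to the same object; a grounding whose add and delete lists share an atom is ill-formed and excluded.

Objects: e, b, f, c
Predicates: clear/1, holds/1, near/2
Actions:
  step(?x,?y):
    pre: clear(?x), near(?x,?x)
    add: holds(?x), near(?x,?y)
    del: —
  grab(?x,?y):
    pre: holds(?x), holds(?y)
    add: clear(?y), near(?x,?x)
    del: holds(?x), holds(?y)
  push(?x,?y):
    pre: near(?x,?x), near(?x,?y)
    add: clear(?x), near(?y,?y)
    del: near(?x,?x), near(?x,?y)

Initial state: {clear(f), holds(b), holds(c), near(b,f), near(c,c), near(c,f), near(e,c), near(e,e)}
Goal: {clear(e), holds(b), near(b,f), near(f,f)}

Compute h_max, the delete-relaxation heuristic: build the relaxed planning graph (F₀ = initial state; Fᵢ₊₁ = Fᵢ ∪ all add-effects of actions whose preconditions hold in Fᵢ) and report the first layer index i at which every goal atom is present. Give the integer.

F0 = init (8 atoms)
F1 = F0 ∪ {clear(b), clear(c), clear(e), near(b,b), near(f,f)}  (13 atoms)
goal ⊆ F1  ⇒  h_max = 1

1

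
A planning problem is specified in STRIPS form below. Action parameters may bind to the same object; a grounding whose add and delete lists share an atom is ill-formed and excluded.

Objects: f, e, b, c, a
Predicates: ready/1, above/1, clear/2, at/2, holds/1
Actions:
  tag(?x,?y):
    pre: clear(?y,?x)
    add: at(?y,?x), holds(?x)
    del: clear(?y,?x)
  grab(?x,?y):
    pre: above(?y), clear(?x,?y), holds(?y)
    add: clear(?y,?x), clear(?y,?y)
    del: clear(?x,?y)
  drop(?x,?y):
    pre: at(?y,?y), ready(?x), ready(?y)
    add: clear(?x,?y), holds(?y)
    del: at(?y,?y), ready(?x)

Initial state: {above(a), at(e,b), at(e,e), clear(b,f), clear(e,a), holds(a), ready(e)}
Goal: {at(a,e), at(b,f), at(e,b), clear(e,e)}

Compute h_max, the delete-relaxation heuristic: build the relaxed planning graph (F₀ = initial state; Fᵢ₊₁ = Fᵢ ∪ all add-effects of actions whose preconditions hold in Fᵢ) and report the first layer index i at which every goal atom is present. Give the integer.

F0 = init (7 atoms)
F1 = F0 ∪ {at(b,f), at(e,a), clear(a,a), clear(a,e), clear(e,e), holds(e), holds(f)}  (14 atoms)
F2 = F1 ∪ {at(a,a), at(a,e)}  (16 atoms)
goal ⊆ F2  ⇒  h_max = 2

2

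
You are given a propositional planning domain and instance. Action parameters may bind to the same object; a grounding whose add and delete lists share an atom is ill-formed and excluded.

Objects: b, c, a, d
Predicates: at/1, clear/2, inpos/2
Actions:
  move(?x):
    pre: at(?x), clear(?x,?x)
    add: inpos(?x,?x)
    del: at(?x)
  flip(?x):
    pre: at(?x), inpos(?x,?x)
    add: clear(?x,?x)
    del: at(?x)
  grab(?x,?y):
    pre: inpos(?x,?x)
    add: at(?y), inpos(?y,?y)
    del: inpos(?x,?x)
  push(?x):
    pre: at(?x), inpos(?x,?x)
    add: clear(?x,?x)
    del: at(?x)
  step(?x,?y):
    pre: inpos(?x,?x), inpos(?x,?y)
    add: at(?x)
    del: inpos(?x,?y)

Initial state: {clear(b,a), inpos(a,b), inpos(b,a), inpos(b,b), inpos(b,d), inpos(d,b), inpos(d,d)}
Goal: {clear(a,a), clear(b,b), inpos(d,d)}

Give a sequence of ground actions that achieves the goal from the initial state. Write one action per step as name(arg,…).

1. grab(b,a)  →  {at(a), clear(b,a), inpos(a,a), inpos(a,b), inpos(b,a), inpos(b,d), inpos(d,b), inpos(d,d)}
2. flip(a)  →  {clear(a,a), clear(b,a), inpos(a,a), inpos(a,b), inpos(b,a), inpos(b,d), inpos(d,b), inpos(d,d)}
3. grab(a,b)  →  {at(b), clear(a,a), clear(b,a), inpos(a,b), inpos(b,a), inpos(b,b), inpos(b,d), inpos(d,b), inpos(d,d)}
4. flip(b)  →  {clear(a,a), clear(b,a), clear(b,b), inpos(a,b), inpos(b,a), inpos(b,b), inpos(b,d), inpos(d,b), inpos(d,d)}

grab(b,a); flip(a); grab(a,b); flip(b)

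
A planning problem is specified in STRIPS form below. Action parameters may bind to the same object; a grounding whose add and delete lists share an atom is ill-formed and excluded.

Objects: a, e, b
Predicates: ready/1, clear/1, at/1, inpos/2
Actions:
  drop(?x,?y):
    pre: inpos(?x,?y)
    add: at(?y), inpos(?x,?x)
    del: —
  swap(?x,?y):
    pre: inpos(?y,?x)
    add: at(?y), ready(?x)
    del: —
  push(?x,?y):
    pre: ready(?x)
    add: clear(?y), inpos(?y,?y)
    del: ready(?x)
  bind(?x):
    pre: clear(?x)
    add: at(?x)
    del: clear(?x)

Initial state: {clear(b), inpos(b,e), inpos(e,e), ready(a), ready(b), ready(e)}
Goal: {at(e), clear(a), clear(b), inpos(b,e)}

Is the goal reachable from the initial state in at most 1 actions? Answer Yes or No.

No

1. drop(e,e)  →  {at(e), clear(b), inpos(b,e), inpos(e,e), ready(a), ready(b), ready(e)}
2. push(a,a)  →  {at(e), clear(a), clear(b), inpos(a,a), inpos(b,e), inpos(e,e), ready(b), ready(e)}
optimal plan length = 2; 2 > 1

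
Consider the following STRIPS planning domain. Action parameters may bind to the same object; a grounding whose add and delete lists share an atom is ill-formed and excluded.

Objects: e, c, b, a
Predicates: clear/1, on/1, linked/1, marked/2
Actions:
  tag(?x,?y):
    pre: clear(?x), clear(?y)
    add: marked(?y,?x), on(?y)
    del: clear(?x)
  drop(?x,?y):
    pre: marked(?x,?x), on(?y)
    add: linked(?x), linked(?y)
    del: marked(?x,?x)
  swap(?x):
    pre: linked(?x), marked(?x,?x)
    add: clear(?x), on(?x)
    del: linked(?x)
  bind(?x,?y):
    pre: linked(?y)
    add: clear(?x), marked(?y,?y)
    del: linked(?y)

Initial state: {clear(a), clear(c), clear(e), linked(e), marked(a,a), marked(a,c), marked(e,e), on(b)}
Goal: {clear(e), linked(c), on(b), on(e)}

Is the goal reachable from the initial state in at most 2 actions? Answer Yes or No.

No

1. tag(e,c)  →  {clear(a), clear(c), linked(e), marked(a,a), marked(a,c), marked(c,e), marked(e,e), on(b), on(c)}
2. drop(a,c)  →  {clear(a), clear(c), linked(a), linked(c), linked(e), marked(a,c), marked(c,e), marked(e,e), on(b), on(c)}
3. swap(e)  →  {clear(a), clear(c), clear(e), linked(a), linked(c), marked(a,c), marked(c,e), marked(e,e), on(b), on(c), on(e)}
optimal plan length = 3; 3 > 2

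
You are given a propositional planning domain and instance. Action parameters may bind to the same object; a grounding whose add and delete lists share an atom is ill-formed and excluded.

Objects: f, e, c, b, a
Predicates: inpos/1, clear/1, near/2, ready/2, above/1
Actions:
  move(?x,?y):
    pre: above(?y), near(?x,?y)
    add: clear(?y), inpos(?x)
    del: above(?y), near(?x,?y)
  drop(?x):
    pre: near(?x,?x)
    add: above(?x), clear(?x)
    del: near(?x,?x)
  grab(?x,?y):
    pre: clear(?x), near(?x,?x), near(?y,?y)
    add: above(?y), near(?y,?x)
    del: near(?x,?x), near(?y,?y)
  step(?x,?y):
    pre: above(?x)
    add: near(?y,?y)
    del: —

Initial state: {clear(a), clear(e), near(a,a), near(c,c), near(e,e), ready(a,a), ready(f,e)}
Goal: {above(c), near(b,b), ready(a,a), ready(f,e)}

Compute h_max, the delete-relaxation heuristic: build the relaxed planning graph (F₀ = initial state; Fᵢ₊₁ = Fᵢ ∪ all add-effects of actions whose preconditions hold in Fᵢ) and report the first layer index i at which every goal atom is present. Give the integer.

F0 = init (7 atoms)
F1 = F0 ∪ {above(a), above(c), above(e), clear(c), near(a,e), near(c,a), near(c,e), near(e,a)}  (15 atoms)
F2 = F1 ∪ {inpos(a), inpos(c), inpos(e), near(a,c), near(b,b), near(e,c), near(f,f)}  (22 atoms)
goal ⊆ F2  ⇒  h_max = 2

2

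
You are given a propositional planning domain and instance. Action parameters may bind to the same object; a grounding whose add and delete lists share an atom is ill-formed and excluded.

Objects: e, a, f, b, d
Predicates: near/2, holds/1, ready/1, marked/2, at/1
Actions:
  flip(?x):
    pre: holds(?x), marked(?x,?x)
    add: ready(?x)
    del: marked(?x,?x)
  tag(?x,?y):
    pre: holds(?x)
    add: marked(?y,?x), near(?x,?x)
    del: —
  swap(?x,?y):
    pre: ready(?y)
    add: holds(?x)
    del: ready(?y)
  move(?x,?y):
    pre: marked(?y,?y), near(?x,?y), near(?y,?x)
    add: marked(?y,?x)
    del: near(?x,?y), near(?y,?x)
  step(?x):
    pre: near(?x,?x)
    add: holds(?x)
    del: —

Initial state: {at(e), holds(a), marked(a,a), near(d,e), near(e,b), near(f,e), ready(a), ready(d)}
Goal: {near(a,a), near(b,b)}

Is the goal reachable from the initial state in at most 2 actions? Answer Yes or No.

1. tag(a,e)  →  {at(e), holds(a), marked(a,a), marked(e,a), near(a,a), near(d,e), near(e,b), near(f,e), ready(a), ready(d)}
2. swap(b,a)  →  {at(e), holds(a), holds(b), marked(a,a), marked(e,a), near(a,a), near(d,e), near(e,b), near(f,e), ready(d)}
3. tag(b,e)  →  {at(e), holds(a), holds(b), marked(a,a), marked(e,a), marked(e,b), near(a,a), near(b,b), near(d,e), near(e,b), near(f,e), ready(d)}
optimal plan length = 3; 3 > 2

No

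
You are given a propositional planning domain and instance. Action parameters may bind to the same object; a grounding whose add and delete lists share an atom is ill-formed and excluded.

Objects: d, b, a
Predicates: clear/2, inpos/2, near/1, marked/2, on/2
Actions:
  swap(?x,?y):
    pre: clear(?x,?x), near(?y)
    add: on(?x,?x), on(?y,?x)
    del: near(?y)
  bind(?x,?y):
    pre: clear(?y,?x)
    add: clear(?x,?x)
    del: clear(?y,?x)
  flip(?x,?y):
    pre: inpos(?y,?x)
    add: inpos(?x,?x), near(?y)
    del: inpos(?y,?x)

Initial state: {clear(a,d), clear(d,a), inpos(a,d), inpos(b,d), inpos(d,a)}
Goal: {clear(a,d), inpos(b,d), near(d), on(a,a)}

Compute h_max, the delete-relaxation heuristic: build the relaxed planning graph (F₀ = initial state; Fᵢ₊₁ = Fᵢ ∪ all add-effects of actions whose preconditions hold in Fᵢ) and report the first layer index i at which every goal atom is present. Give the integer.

2

F0 = init (5 atoms)
F1 = F0 ∪ {clear(a,a), clear(d,d), inpos(a,a), inpos(d,d), near(a), near(b), near(d)}  (12 atoms)
F2 = F1 ∪ {on(a,a), on(a,d), on(b,a), on(b,d), on(d,a), on(d,d)}  (18 atoms)
goal ⊆ F2  ⇒  h_max = 2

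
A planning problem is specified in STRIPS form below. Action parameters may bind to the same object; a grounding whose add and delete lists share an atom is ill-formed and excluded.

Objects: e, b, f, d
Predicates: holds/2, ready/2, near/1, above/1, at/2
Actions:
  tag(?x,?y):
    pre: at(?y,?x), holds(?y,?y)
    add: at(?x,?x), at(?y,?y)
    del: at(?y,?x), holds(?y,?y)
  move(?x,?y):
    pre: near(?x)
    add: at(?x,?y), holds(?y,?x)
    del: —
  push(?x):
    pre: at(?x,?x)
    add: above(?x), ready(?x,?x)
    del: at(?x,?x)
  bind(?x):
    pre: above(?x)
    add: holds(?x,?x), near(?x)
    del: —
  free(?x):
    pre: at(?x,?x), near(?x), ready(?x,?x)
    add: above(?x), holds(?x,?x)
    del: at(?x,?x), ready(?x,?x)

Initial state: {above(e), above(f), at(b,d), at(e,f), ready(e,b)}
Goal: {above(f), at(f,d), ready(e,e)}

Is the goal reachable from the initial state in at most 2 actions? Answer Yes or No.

1. bind(e)  →  {above(e), above(f), at(b,d), at(e,f), holds(e,e), near(e), ready(e,b)}
2. tag(f,e)  →  {above(e), above(f), at(b,d), at(e,e), at(f,f), near(e), ready(e,b)}
3. push(e)  →  {above(e), above(f), at(b,d), at(f,f), near(e), ready(e,b), ready(e,e)}
4. bind(f)  →  {above(e), above(f), at(b,d), at(f,f), holds(f,f), near(e), near(f), ready(e,b), ready(e,e)}
5. move(f,d)  →  {above(e), above(f), at(b,d), at(f,d), at(f,f), holds(d,f), holds(f,f), near(e), near(f), ready(e,b), ready(e,e)}
optimal plan length = 5; 5 > 2

No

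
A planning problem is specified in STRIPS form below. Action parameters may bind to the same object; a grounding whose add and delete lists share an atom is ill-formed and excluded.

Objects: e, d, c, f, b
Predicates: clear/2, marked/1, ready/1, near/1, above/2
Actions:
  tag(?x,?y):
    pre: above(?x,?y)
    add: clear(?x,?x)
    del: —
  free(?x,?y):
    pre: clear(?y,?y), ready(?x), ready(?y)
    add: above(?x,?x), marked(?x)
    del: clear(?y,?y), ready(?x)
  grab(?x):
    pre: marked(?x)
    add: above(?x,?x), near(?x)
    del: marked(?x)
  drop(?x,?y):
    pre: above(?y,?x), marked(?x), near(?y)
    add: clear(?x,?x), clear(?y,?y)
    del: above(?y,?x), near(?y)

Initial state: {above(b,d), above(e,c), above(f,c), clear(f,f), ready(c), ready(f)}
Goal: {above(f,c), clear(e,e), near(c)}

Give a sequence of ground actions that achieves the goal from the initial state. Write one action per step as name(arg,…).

tag(e,c); free(c,f); grab(c)

1. tag(e,c)  →  {above(b,d), above(e,c), above(f,c), clear(e,e), clear(f,f), ready(c), ready(f)}
2. free(c,f)  →  {above(b,d), above(c,c), above(e,c), above(f,c), clear(e,e), marked(c), ready(f)}
3. grab(c)  →  {above(b,d), above(c,c), above(e,c), above(f,c), clear(e,e), near(c), ready(f)}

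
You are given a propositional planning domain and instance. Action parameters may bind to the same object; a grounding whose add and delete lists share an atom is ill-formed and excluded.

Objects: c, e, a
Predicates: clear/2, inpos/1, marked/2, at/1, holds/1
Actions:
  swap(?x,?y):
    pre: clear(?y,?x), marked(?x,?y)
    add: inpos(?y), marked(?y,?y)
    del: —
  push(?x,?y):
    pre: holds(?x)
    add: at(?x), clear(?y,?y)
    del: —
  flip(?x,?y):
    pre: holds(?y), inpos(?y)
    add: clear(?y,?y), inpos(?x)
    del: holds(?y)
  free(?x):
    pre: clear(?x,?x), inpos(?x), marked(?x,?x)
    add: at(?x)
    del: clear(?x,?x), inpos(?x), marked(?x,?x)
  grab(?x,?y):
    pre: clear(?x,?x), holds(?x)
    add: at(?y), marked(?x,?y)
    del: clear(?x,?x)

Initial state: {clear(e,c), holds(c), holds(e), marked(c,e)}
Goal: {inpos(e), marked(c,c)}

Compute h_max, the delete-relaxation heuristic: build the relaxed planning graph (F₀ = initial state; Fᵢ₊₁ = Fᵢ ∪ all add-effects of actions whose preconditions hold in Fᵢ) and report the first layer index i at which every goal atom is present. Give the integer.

2

F0 = init (4 atoms)
F1 = F0 ∪ {at(c), at(e), clear(a,a), clear(c,c), clear(e,e), inpos(e), marked(e,e)}  (11 atoms)
F2 = F1 ∪ {at(a), inpos(a), inpos(c), marked(c,a), marked(c,c), marked(e,a), marked(e,c)}  (18 atoms)
goal ⊆ F2  ⇒  h_max = 2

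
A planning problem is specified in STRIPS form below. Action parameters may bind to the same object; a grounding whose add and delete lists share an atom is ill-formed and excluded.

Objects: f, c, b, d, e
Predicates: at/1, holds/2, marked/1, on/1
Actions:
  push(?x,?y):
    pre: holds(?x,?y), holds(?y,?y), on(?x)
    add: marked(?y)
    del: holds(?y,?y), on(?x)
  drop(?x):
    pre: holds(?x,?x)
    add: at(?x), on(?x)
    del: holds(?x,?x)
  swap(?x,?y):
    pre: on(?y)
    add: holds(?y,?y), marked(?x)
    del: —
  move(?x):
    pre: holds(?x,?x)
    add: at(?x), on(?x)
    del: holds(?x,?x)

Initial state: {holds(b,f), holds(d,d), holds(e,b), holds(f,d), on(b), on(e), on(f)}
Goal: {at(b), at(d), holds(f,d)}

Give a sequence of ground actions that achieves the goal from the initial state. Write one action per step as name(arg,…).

drop(d); swap(f,b); drop(b)

1. drop(d)  →  {at(d), holds(b,f), holds(e,b), holds(f,d), on(b), on(d), on(e), on(f)}
2. swap(f,b)  →  {at(d), holds(b,b), holds(b,f), holds(e,b), holds(f,d), marked(f), on(b), on(d), on(e), on(f)}
3. drop(b)  →  {at(b), at(d), holds(b,f), holds(e,b), holds(f,d), marked(f), on(b), on(d), on(e), on(f)}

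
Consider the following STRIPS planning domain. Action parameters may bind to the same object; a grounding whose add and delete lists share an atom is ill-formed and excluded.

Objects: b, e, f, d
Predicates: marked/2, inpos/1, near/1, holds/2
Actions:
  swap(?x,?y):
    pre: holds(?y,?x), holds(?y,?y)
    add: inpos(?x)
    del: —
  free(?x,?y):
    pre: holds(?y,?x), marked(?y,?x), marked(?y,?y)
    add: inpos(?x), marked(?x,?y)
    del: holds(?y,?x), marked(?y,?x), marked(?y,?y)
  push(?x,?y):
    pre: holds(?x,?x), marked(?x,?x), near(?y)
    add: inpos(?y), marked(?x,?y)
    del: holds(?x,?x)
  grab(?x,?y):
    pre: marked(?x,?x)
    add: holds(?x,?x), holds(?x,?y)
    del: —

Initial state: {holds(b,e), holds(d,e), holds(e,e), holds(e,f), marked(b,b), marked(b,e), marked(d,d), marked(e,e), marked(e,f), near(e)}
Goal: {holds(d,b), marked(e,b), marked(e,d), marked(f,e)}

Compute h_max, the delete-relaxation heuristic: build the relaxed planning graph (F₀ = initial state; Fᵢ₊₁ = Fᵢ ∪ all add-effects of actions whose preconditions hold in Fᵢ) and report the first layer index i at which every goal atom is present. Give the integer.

F0 = init (10 atoms)
F1 = F0 ∪ {holds(b,b), holds(b,d), holds(b,f), holds(d,b), holds(d,d), holds(d,f), holds(e,b), holds(e,d), inpos(e), inpos(f), marked(e,b), marked(f,e)}  (22 atoms)
F2 = F1 ∪ {inpos(b), inpos(d), marked(d,e)}  (25 atoms)
F3 = F2 ∪ {marked(e,d)}  (26 atoms)
goal ⊆ F3  ⇒  h_max = 3

3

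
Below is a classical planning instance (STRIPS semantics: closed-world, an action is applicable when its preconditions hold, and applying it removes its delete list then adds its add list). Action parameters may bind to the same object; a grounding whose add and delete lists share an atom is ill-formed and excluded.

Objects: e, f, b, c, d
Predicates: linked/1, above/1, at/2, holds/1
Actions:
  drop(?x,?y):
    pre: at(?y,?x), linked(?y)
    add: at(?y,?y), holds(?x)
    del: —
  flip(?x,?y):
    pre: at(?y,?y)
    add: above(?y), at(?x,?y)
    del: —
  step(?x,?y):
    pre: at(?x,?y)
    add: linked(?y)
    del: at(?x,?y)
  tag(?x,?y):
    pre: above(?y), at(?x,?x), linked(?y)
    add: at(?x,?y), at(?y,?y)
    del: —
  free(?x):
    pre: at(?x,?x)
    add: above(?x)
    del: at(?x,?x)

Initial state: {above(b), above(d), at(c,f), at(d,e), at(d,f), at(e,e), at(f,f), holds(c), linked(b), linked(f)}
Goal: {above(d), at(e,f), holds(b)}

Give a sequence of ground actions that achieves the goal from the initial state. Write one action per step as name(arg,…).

flip(e,f); tag(e,b); drop(b,b)

1. flip(e,f)  →  {above(b), above(d), above(f), at(c,f), at(d,e), at(d,f), at(e,e), at(e,f), at(f,f), holds(c), linked(b), linked(f)}
2. tag(e,b)  →  {above(b), above(d), above(f), at(b,b), at(c,f), at(d,e), at(d,f), at(e,b), at(e,e), at(e,f), at(f,f), holds(c), linked(b), linked(f)}
3. drop(b,b)  →  {above(b), above(d), above(f), at(b,b), at(c,f), at(d,e), at(d,f), at(e,b), at(e,e), at(e,f), at(f,f), holds(b), holds(c), linked(b), linked(f)}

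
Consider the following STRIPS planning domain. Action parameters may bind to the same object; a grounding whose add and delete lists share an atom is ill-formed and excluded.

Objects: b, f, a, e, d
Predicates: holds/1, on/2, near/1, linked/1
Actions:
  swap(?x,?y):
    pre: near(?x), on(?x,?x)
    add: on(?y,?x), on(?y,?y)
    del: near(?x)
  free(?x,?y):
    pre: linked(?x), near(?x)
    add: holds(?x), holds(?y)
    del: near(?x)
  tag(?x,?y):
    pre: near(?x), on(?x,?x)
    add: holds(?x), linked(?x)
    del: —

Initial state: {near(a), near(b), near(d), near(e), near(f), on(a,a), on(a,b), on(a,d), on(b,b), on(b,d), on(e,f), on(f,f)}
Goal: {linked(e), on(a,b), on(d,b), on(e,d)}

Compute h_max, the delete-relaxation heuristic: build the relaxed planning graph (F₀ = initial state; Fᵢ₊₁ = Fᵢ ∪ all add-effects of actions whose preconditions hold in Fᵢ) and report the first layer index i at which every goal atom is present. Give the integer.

2

F0 = init (12 atoms)
F1 = F0 ∪ {holds(a), holds(b), holds(f), linked(a), linked(b), linked(f), on(a,f), on(b,a), on(b,f), on(d,a), on(d,b), on(d,d), on(d,f), on(e,a), on(e,b), on(e,e), on(f,a), on(f,b)}  (30 atoms)
F2 = F1 ∪ {holds(d), holds(e), linked(d), linked(e), on(a,e), on(b,e), on(d,e), on(e,d), on(f,d), on(f,e)}  (40 atoms)
goal ⊆ F2  ⇒  h_max = 2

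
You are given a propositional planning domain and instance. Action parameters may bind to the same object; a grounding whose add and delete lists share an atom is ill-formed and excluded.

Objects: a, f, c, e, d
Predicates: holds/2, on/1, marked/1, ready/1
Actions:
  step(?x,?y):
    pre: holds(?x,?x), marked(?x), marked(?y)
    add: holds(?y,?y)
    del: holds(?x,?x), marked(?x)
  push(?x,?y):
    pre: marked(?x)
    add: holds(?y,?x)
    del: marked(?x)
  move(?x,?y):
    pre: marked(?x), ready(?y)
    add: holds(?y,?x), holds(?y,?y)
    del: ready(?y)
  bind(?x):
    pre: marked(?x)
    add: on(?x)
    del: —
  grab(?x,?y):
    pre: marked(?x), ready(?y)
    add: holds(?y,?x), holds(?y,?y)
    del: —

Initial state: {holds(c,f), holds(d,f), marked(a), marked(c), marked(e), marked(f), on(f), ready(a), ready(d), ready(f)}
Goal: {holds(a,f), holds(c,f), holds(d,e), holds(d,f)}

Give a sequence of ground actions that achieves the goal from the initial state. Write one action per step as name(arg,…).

push(f,a); push(e,d)

1. push(f,a)  →  {holds(a,f), holds(c,f), holds(d,f), marked(a), marked(c), marked(e), on(f), ready(a), ready(d), ready(f)}
2. push(e,d)  →  {holds(a,f), holds(c,f), holds(d,e), holds(d,f), marked(a), marked(c), on(f), ready(a), ready(d), ready(f)}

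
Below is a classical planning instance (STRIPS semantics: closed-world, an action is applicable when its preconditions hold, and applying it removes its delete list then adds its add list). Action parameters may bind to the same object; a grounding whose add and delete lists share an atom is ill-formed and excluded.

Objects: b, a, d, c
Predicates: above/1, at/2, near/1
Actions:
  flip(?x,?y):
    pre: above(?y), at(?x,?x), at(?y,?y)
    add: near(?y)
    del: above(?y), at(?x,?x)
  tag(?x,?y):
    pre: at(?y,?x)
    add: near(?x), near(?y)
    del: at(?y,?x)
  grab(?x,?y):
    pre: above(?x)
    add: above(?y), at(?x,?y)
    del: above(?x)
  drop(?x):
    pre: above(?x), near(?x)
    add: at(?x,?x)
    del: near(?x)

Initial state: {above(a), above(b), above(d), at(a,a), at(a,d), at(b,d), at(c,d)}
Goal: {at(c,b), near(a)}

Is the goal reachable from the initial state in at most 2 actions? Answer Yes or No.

1. flip(a,a)  →  {above(b), above(d), at(a,d), at(b,d), at(c,d), near(a)}
2. grab(b,c)  →  {above(c), above(d), at(a,d), at(b,c), at(b,d), at(c,d), near(a)}
3. grab(c,b)  →  {above(b), above(d), at(a,d), at(b,c), at(b,d), at(c,b), at(c,d), near(a)}
optimal plan length = 3; 3 > 2

No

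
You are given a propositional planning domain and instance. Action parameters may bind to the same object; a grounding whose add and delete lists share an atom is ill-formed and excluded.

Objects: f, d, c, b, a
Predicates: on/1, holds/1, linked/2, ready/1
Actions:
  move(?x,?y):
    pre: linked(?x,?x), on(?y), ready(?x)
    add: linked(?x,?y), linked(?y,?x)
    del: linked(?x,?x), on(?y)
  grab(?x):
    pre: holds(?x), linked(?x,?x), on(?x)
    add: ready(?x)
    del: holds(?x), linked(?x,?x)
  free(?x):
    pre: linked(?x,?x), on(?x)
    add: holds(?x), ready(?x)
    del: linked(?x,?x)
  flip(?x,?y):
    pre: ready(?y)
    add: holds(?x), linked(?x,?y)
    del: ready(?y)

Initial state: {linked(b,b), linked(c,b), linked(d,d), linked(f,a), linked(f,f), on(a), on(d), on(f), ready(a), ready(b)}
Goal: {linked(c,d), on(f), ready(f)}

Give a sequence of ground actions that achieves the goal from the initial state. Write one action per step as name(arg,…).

free(f); free(d); flip(c,d)

1. free(f)  →  {holds(f), linked(b,b), linked(c,b), linked(d,d), linked(f,a), on(a), on(d), on(f), ready(a), ready(b), ready(f)}
2. free(d)  →  {holds(d), holds(f), linked(b,b), linked(c,b), linked(f,a), on(a), on(d), on(f), ready(a), ready(b), ready(d), ready(f)}
3. flip(c,d)  →  {holds(c), holds(d), holds(f), linked(b,b), linked(c,b), linked(c,d), linked(f,a), on(a), on(d), on(f), ready(a), ready(b), ready(f)}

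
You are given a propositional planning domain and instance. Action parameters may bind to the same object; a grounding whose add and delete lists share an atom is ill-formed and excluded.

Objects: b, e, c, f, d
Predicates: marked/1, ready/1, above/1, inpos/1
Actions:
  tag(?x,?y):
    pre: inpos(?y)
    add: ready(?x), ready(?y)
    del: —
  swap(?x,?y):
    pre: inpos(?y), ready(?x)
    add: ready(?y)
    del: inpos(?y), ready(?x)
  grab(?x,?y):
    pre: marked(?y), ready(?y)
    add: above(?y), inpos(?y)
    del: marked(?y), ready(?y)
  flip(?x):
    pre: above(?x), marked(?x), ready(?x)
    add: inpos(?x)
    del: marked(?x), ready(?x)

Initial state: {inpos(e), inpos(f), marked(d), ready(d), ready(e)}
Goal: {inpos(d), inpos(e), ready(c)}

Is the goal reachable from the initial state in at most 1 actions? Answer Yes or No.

No

1. tag(c,e)  →  {inpos(e), inpos(f), marked(d), ready(c), ready(d), ready(e)}
2. grab(b,d)  →  {above(d), inpos(d), inpos(e), inpos(f), ready(c), ready(e)}
optimal plan length = 2; 2 > 1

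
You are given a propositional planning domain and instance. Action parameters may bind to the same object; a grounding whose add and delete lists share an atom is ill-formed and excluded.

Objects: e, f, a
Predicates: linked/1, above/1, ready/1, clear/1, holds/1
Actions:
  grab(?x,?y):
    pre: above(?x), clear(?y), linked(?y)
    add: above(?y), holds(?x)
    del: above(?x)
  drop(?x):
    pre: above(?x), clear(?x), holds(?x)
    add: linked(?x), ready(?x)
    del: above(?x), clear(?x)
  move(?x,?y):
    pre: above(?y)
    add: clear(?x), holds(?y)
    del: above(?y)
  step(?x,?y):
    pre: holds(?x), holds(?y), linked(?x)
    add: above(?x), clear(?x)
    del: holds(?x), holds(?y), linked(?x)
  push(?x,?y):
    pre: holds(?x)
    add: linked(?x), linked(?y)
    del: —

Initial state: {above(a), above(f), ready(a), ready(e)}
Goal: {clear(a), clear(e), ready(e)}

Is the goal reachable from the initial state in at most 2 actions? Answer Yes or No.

1. move(e,f)  →  {above(a), clear(e), holds(f), ready(a), ready(e)}
2. move(a,a)  →  {clear(a), clear(e), holds(a), holds(f), ready(a), ready(e)}
optimal plan length = 2; 2 ≤ 2

Yes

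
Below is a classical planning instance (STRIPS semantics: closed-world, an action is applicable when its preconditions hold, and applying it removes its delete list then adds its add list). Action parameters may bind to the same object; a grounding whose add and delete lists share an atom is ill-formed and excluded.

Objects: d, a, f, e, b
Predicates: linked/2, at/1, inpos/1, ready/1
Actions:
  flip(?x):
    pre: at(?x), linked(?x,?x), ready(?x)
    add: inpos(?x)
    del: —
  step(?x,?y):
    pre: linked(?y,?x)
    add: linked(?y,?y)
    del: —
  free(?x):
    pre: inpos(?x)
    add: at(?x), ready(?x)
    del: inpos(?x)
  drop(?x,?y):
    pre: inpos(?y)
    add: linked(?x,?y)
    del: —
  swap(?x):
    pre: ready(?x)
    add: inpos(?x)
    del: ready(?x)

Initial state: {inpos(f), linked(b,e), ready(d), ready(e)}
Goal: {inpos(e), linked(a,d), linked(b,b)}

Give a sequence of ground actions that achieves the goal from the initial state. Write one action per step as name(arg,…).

1. step(e,b)  →  {inpos(f), linked(b,b), linked(b,e), ready(d), ready(e)}
2. swap(d)  →  {inpos(d), inpos(f), linked(b,b), linked(b,e), ready(e)}
3. drop(a,d)  →  {inpos(d), inpos(f), linked(a,d), linked(b,b), linked(b,e), ready(e)}
4. swap(e)  →  {inpos(d), inpos(e), inpos(f), linked(a,d), linked(b,b), linked(b,e)}

step(e,b); swap(d); drop(a,d); swap(e)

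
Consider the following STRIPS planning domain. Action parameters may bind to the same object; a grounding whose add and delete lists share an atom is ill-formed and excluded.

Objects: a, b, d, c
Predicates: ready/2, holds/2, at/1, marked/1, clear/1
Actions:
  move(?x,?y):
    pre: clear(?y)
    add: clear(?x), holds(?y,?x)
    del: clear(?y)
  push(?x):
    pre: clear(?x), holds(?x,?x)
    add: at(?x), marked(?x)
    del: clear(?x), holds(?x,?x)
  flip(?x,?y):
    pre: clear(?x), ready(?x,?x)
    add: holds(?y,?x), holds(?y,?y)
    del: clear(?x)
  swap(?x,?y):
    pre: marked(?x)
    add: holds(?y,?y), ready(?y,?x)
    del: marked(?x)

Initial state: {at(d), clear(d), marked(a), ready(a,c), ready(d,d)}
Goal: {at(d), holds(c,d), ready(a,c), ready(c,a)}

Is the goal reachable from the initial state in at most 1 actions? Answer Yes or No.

No

1. flip(d,c)  →  {at(d), holds(c,c), holds(c,d), marked(a), ready(a,c), ready(d,d)}
2. swap(a,c)  →  {at(d), holds(c,c), holds(c,d), ready(a,c), ready(c,a), ready(d,d)}
optimal plan length = 2; 2 > 1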